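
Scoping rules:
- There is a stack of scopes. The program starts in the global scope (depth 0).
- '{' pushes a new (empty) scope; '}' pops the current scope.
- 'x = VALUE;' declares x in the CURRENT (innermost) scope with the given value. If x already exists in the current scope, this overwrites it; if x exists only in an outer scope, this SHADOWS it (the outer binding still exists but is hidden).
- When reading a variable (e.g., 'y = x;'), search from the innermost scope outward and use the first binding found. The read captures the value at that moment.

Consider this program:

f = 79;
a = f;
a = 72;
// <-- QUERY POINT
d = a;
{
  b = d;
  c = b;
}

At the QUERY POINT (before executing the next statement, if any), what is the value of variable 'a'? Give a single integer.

Step 1: declare f=79 at depth 0
Step 2: declare a=(read f)=79 at depth 0
Step 3: declare a=72 at depth 0
Visible at query point: a=72 f=79

Answer: 72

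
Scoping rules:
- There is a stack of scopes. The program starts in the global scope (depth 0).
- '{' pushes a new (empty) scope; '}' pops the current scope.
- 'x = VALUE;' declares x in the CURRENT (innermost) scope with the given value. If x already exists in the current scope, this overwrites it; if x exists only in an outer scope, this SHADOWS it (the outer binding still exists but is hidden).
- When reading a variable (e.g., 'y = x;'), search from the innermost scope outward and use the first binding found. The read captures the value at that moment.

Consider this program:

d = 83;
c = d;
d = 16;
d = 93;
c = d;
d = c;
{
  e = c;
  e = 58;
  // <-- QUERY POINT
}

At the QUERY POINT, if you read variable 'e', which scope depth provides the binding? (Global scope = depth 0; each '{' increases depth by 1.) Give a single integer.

Answer: 1

Derivation:
Step 1: declare d=83 at depth 0
Step 2: declare c=(read d)=83 at depth 0
Step 3: declare d=16 at depth 0
Step 4: declare d=93 at depth 0
Step 5: declare c=(read d)=93 at depth 0
Step 6: declare d=(read c)=93 at depth 0
Step 7: enter scope (depth=1)
Step 8: declare e=(read c)=93 at depth 1
Step 9: declare e=58 at depth 1
Visible at query point: c=93 d=93 e=58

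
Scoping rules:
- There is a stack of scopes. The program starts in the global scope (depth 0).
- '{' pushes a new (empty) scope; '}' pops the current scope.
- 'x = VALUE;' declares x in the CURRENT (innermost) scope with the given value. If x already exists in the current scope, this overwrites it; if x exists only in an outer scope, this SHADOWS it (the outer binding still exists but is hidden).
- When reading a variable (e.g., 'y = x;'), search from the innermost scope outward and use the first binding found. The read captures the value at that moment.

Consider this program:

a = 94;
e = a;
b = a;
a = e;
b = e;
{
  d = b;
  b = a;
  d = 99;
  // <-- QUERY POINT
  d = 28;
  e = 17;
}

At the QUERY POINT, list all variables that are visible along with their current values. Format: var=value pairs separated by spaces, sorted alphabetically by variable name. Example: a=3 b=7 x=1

Answer: a=94 b=94 d=99 e=94

Derivation:
Step 1: declare a=94 at depth 0
Step 2: declare e=(read a)=94 at depth 0
Step 3: declare b=(read a)=94 at depth 0
Step 4: declare a=(read e)=94 at depth 0
Step 5: declare b=(read e)=94 at depth 0
Step 6: enter scope (depth=1)
Step 7: declare d=(read b)=94 at depth 1
Step 8: declare b=(read a)=94 at depth 1
Step 9: declare d=99 at depth 1
Visible at query point: a=94 b=94 d=99 e=94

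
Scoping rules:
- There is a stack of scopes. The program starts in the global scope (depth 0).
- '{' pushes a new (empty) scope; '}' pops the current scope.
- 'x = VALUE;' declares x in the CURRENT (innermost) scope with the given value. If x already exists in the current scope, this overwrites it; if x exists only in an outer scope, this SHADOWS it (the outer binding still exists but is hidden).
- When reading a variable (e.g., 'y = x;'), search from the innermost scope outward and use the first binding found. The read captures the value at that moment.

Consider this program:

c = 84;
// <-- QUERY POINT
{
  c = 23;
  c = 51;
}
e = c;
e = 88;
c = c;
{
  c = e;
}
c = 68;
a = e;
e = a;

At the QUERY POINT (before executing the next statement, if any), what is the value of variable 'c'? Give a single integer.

Step 1: declare c=84 at depth 0
Visible at query point: c=84

Answer: 84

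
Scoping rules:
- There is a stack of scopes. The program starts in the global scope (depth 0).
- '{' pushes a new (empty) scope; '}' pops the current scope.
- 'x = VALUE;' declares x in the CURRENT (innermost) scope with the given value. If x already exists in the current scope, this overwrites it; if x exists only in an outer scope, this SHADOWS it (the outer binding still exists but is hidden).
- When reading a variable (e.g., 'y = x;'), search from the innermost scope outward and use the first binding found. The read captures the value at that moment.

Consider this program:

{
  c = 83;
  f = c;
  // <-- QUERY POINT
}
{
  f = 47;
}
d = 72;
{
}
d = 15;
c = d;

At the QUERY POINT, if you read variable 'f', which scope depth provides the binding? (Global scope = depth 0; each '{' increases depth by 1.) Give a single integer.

Answer: 1

Derivation:
Step 1: enter scope (depth=1)
Step 2: declare c=83 at depth 1
Step 3: declare f=(read c)=83 at depth 1
Visible at query point: c=83 f=83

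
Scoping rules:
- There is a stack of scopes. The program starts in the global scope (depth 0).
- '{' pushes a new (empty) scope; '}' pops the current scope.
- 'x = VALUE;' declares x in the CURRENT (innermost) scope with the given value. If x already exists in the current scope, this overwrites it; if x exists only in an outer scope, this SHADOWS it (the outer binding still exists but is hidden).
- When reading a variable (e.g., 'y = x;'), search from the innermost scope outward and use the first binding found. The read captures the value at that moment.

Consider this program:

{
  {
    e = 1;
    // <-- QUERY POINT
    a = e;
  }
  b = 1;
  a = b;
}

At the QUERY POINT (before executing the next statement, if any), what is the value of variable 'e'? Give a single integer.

Answer: 1

Derivation:
Step 1: enter scope (depth=1)
Step 2: enter scope (depth=2)
Step 3: declare e=1 at depth 2
Visible at query point: e=1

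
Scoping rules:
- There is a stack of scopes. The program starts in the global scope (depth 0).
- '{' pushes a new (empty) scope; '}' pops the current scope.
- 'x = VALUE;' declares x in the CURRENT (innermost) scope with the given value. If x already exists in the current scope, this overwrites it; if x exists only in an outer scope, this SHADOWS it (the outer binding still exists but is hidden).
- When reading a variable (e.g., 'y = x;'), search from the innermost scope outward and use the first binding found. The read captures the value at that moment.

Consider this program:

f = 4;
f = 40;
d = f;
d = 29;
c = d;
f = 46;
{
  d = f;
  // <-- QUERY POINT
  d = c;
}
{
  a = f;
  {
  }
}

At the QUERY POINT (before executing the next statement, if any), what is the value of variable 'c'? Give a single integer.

Step 1: declare f=4 at depth 0
Step 2: declare f=40 at depth 0
Step 3: declare d=(read f)=40 at depth 0
Step 4: declare d=29 at depth 0
Step 5: declare c=(read d)=29 at depth 0
Step 6: declare f=46 at depth 0
Step 7: enter scope (depth=1)
Step 8: declare d=(read f)=46 at depth 1
Visible at query point: c=29 d=46 f=46

Answer: 29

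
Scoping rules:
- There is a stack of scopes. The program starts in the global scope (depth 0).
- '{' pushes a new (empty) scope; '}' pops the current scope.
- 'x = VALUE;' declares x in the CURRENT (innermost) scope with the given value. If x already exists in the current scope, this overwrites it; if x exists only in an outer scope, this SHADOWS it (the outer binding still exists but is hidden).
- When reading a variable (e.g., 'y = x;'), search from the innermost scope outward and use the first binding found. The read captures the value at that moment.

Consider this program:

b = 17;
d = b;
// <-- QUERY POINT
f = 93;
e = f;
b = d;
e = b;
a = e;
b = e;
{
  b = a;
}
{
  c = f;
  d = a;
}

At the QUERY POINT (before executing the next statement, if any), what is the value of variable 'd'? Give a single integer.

Step 1: declare b=17 at depth 0
Step 2: declare d=(read b)=17 at depth 0
Visible at query point: b=17 d=17

Answer: 17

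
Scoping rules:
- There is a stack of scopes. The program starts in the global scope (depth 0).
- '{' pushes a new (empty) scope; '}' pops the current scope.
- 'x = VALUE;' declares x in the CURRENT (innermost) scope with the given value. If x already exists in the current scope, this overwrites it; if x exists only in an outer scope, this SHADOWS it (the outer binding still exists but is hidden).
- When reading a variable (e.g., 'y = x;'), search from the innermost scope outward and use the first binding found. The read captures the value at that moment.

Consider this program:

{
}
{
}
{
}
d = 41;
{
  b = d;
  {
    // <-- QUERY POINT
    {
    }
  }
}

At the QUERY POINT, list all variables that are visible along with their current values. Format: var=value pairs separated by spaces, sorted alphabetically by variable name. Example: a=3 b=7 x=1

Step 1: enter scope (depth=1)
Step 2: exit scope (depth=0)
Step 3: enter scope (depth=1)
Step 4: exit scope (depth=0)
Step 5: enter scope (depth=1)
Step 6: exit scope (depth=0)
Step 7: declare d=41 at depth 0
Step 8: enter scope (depth=1)
Step 9: declare b=(read d)=41 at depth 1
Step 10: enter scope (depth=2)
Visible at query point: b=41 d=41

Answer: b=41 d=41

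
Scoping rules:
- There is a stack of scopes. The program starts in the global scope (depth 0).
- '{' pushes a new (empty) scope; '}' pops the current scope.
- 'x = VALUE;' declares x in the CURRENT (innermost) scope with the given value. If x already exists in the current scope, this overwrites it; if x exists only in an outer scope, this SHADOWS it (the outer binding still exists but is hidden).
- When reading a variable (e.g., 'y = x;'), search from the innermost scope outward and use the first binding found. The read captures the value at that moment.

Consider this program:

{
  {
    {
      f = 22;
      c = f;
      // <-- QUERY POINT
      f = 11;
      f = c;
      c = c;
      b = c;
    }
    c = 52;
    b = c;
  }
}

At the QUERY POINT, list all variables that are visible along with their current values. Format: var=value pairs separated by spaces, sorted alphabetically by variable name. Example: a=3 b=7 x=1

Step 1: enter scope (depth=1)
Step 2: enter scope (depth=2)
Step 3: enter scope (depth=3)
Step 4: declare f=22 at depth 3
Step 5: declare c=(read f)=22 at depth 3
Visible at query point: c=22 f=22

Answer: c=22 f=22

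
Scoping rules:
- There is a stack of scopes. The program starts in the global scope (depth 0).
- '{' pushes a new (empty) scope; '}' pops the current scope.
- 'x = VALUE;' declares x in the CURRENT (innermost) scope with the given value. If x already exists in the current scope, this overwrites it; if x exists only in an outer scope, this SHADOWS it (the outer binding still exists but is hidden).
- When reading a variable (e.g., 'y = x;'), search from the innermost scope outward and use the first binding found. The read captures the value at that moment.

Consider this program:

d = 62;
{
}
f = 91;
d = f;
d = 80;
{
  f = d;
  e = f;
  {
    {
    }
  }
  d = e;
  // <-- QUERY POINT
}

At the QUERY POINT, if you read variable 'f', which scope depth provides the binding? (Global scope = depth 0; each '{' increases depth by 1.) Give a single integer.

Answer: 1

Derivation:
Step 1: declare d=62 at depth 0
Step 2: enter scope (depth=1)
Step 3: exit scope (depth=0)
Step 4: declare f=91 at depth 0
Step 5: declare d=(read f)=91 at depth 0
Step 6: declare d=80 at depth 0
Step 7: enter scope (depth=1)
Step 8: declare f=(read d)=80 at depth 1
Step 9: declare e=(read f)=80 at depth 1
Step 10: enter scope (depth=2)
Step 11: enter scope (depth=3)
Step 12: exit scope (depth=2)
Step 13: exit scope (depth=1)
Step 14: declare d=(read e)=80 at depth 1
Visible at query point: d=80 e=80 f=80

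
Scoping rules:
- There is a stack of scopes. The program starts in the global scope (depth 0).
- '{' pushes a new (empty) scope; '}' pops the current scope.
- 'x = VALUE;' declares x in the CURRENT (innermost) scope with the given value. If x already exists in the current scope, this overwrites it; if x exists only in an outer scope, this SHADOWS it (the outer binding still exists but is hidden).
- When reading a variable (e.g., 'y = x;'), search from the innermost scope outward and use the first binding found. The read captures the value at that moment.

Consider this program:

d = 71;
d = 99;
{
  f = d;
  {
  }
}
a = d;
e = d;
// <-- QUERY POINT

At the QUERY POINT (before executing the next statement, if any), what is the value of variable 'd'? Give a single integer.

Answer: 99

Derivation:
Step 1: declare d=71 at depth 0
Step 2: declare d=99 at depth 0
Step 3: enter scope (depth=1)
Step 4: declare f=(read d)=99 at depth 1
Step 5: enter scope (depth=2)
Step 6: exit scope (depth=1)
Step 7: exit scope (depth=0)
Step 8: declare a=(read d)=99 at depth 0
Step 9: declare e=(read d)=99 at depth 0
Visible at query point: a=99 d=99 e=99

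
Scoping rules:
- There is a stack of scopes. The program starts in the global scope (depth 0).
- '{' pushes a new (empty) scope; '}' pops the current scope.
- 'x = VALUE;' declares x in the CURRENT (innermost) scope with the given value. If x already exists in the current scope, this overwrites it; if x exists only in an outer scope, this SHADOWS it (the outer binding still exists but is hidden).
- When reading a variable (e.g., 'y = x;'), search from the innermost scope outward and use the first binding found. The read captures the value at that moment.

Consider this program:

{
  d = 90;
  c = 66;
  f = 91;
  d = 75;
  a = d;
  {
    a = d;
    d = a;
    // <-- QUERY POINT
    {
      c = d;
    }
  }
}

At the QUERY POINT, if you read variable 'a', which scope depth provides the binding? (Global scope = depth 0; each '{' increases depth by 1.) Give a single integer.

Answer: 2

Derivation:
Step 1: enter scope (depth=1)
Step 2: declare d=90 at depth 1
Step 3: declare c=66 at depth 1
Step 4: declare f=91 at depth 1
Step 5: declare d=75 at depth 1
Step 6: declare a=(read d)=75 at depth 1
Step 7: enter scope (depth=2)
Step 8: declare a=(read d)=75 at depth 2
Step 9: declare d=(read a)=75 at depth 2
Visible at query point: a=75 c=66 d=75 f=91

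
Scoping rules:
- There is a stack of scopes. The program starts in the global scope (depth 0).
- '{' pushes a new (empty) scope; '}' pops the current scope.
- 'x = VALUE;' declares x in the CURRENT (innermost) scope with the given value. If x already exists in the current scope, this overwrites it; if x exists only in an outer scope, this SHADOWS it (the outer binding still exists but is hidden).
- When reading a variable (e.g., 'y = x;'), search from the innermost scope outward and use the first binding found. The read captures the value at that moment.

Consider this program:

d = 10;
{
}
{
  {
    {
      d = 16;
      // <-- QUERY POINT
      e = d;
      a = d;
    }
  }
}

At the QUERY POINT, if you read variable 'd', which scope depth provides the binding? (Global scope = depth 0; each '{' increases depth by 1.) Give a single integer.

Answer: 3

Derivation:
Step 1: declare d=10 at depth 0
Step 2: enter scope (depth=1)
Step 3: exit scope (depth=0)
Step 4: enter scope (depth=1)
Step 5: enter scope (depth=2)
Step 6: enter scope (depth=3)
Step 7: declare d=16 at depth 3
Visible at query point: d=16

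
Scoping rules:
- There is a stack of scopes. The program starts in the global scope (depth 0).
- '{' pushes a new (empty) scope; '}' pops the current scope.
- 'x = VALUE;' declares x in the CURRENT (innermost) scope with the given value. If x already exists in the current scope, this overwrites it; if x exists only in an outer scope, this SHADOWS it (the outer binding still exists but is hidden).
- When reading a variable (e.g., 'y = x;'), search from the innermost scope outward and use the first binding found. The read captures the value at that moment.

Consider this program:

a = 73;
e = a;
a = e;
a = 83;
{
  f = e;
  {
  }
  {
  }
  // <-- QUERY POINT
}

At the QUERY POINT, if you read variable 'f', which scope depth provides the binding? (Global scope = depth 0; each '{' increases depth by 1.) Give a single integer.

Step 1: declare a=73 at depth 0
Step 2: declare e=(read a)=73 at depth 0
Step 3: declare a=(read e)=73 at depth 0
Step 4: declare a=83 at depth 0
Step 5: enter scope (depth=1)
Step 6: declare f=(read e)=73 at depth 1
Step 7: enter scope (depth=2)
Step 8: exit scope (depth=1)
Step 9: enter scope (depth=2)
Step 10: exit scope (depth=1)
Visible at query point: a=83 e=73 f=73

Answer: 1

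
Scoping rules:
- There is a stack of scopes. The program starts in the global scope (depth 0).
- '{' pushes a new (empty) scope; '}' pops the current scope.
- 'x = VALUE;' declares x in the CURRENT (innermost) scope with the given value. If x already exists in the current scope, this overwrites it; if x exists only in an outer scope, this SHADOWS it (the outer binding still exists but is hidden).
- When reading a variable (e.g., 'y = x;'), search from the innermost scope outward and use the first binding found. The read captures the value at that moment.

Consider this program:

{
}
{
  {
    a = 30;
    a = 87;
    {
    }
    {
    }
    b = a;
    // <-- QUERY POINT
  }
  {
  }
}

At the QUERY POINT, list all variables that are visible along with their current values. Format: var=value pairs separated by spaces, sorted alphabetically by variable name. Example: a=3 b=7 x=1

Answer: a=87 b=87

Derivation:
Step 1: enter scope (depth=1)
Step 2: exit scope (depth=0)
Step 3: enter scope (depth=1)
Step 4: enter scope (depth=2)
Step 5: declare a=30 at depth 2
Step 6: declare a=87 at depth 2
Step 7: enter scope (depth=3)
Step 8: exit scope (depth=2)
Step 9: enter scope (depth=3)
Step 10: exit scope (depth=2)
Step 11: declare b=(read a)=87 at depth 2
Visible at query point: a=87 b=87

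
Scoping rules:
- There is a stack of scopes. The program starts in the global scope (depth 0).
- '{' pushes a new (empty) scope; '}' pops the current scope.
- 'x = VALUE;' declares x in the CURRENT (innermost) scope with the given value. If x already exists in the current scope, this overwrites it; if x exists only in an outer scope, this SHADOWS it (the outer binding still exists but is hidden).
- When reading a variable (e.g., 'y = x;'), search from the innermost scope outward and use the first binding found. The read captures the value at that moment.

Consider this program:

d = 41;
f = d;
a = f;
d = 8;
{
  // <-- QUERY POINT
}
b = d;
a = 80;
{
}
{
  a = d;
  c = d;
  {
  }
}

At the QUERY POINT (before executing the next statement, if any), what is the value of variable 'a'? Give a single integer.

Step 1: declare d=41 at depth 0
Step 2: declare f=(read d)=41 at depth 0
Step 3: declare a=(read f)=41 at depth 0
Step 4: declare d=8 at depth 0
Step 5: enter scope (depth=1)
Visible at query point: a=41 d=8 f=41

Answer: 41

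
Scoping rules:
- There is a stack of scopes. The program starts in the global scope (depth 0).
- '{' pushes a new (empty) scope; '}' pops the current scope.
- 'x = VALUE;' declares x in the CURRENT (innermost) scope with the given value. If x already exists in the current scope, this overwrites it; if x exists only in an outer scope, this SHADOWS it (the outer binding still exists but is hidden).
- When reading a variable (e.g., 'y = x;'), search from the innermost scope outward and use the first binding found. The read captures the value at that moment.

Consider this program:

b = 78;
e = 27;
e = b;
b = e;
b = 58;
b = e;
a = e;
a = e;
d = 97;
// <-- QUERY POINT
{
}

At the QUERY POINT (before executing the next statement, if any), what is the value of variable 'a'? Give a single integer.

Answer: 78

Derivation:
Step 1: declare b=78 at depth 0
Step 2: declare e=27 at depth 0
Step 3: declare e=(read b)=78 at depth 0
Step 4: declare b=(read e)=78 at depth 0
Step 5: declare b=58 at depth 0
Step 6: declare b=(read e)=78 at depth 0
Step 7: declare a=(read e)=78 at depth 0
Step 8: declare a=(read e)=78 at depth 0
Step 9: declare d=97 at depth 0
Visible at query point: a=78 b=78 d=97 e=78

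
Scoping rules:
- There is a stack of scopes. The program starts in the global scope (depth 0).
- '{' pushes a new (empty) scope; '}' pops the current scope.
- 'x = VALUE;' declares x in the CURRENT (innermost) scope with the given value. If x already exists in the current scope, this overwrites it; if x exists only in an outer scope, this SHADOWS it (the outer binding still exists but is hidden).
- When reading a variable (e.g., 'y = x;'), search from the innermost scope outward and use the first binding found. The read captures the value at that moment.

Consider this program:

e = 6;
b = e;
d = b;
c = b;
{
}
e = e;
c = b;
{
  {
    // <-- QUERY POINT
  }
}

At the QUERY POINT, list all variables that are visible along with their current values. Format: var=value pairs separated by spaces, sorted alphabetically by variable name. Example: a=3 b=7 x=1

Step 1: declare e=6 at depth 0
Step 2: declare b=(read e)=6 at depth 0
Step 3: declare d=(read b)=6 at depth 0
Step 4: declare c=(read b)=6 at depth 0
Step 5: enter scope (depth=1)
Step 6: exit scope (depth=0)
Step 7: declare e=(read e)=6 at depth 0
Step 8: declare c=(read b)=6 at depth 0
Step 9: enter scope (depth=1)
Step 10: enter scope (depth=2)
Visible at query point: b=6 c=6 d=6 e=6

Answer: b=6 c=6 d=6 e=6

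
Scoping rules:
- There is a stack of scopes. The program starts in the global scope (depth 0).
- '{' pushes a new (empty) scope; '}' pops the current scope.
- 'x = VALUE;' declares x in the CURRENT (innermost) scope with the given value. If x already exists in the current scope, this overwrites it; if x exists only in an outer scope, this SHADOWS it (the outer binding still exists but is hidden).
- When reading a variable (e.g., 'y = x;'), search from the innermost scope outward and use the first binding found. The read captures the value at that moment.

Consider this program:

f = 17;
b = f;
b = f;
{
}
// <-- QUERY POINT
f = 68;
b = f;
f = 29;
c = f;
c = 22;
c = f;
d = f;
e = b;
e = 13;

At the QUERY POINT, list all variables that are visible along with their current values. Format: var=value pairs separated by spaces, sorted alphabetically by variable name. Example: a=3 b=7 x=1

Answer: b=17 f=17

Derivation:
Step 1: declare f=17 at depth 0
Step 2: declare b=(read f)=17 at depth 0
Step 3: declare b=(read f)=17 at depth 0
Step 4: enter scope (depth=1)
Step 5: exit scope (depth=0)
Visible at query point: b=17 f=17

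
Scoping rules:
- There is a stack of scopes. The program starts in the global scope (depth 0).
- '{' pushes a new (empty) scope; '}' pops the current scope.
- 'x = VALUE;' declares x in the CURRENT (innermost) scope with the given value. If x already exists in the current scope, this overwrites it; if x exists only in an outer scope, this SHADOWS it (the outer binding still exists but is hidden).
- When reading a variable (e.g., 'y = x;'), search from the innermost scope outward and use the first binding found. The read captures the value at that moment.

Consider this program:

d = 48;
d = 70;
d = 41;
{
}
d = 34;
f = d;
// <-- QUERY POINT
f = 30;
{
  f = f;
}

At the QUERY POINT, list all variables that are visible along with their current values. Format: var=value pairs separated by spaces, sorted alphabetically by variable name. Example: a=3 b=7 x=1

Step 1: declare d=48 at depth 0
Step 2: declare d=70 at depth 0
Step 3: declare d=41 at depth 0
Step 4: enter scope (depth=1)
Step 5: exit scope (depth=0)
Step 6: declare d=34 at depth 0
Step 7: declare f=(read d)=34 at depth 0
Visible at query point: d=34 f=34

Answer: d=34 f=34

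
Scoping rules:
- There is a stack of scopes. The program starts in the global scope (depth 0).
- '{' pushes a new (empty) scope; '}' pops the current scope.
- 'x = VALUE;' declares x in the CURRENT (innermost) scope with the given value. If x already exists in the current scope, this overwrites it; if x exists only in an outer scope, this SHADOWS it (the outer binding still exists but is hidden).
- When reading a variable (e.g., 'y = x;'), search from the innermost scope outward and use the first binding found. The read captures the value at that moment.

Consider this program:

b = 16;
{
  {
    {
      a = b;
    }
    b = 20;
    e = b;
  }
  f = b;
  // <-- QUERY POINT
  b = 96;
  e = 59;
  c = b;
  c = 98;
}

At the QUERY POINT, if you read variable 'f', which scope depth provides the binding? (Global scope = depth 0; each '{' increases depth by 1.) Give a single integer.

Step 1: declare b=16 at depth 0
Step 2: enter scope (depth=1)
Step 3: enter scope (depth=2)
Step 4: enter scope (depth=3)
Step 5: declare a=(read b)=16 at depth 3
Step 6: exit scope (depth=2)
Step 7: declare b=20 at depth 2
Step 8: declare e=(read b)=20 at depth 2
Step 9: exit scope (depth=1)
Step 10: declare f=(read b)=16 at depth 1
Visible at query point: b=16 f=16

Answer: 1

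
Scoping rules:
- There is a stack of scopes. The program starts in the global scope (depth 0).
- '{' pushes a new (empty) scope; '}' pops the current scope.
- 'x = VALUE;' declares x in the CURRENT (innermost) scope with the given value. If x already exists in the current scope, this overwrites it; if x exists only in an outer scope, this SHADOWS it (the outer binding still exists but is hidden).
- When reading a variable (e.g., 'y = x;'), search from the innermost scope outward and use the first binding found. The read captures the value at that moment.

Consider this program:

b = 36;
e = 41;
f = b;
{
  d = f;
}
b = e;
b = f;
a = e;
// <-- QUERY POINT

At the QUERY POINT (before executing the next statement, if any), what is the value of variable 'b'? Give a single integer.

Step 1: declare b=36 at depth 0
Step 2: declare e=41 at depth 0
Step 3: declare f=(read b)=36 at depth 0
Step 4: enter scope (depth=1)
Step 5: declare d=(read f)=36 at depth 1
Step 6: exit scope (depth=0)
Step 7: declare b=(read e)=41 at depth 0
Step 8: declare b=(read f)=36 at depth 0
Step 9: declare a=(read e)=41 at depth 0
Visible at query point: a=41 b=36 e=41 f=36

Answer: 36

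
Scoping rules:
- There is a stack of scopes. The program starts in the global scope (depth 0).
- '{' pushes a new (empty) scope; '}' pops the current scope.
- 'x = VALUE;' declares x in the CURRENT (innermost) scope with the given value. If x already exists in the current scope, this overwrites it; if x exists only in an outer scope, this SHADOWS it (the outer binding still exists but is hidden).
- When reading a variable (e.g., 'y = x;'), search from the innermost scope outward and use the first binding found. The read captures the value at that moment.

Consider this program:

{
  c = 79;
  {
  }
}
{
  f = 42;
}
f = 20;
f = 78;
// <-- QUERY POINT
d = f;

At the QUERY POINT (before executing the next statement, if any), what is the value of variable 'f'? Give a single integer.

Answer: 78

Derivation:
Step 1: enter scope (depth=1)
Step 2: declare c=79 at depth 1
Step 3: enter scope (depth=2)
Step 4: exit scope (depth=1)
Step 5: exit scope (depth=0)
Step 6: enter scope (depth=1)
Step 7: declare f=42 at depth 1
Step 8: exit scope (depth=0)
Step 9: declare f=20 at depth 0
Step 10: declare f=78 at depth 0
Visible at query point: f=78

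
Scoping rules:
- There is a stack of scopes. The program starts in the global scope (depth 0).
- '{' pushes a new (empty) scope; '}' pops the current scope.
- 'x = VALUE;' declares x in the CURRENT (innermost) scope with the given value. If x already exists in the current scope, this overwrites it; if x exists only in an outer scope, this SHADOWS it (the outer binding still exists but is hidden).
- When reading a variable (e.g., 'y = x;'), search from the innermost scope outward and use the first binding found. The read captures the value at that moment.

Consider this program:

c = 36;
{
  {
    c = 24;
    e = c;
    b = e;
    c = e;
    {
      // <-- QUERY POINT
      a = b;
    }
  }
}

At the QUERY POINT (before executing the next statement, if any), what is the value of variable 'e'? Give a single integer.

Answer: 24

Derivation:
Step 1: declare c=36 at depth 0
Step 2: enter scope (depth=1)
Step 3: enter scope (depth=2)
Step 4: declare c=24 at depth 2
Step 5: declare e=(read c)=24 at depth 2
Step 6: declare b=(read e)=24 at depth 2
Step 7: declare c=(read e)=24 at depth 2
Step 8: enter scope (depth=3)
Visible at query point: b=24 c=24 e=24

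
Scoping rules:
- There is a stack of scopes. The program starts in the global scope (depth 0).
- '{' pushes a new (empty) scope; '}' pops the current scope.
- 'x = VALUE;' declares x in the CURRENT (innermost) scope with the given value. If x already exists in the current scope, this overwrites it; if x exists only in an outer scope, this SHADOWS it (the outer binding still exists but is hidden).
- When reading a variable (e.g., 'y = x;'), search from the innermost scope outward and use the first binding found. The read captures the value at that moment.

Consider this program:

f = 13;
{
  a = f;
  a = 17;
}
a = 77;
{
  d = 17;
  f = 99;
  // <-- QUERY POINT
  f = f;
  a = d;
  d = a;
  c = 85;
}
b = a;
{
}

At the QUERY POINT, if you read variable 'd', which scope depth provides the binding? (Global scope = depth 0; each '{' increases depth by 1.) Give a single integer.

Answer: 1

Derivation:
Step 1: declare f=13 at depth 0
Step 2: enter scope (depth=1)
Step 3: declare a=(read f)=13 at depth 1
Step 4: declare a=17 at depth 1
Step 5: exit scope (depth=0)
Step 6: declare a=77 at depth 0
Step 7: enter scope (depth=1)
Step 8: declare d=17 at depth 1
Step 9: declare f=99 at depth 1
Visible at query point: a=77 d=17 f=99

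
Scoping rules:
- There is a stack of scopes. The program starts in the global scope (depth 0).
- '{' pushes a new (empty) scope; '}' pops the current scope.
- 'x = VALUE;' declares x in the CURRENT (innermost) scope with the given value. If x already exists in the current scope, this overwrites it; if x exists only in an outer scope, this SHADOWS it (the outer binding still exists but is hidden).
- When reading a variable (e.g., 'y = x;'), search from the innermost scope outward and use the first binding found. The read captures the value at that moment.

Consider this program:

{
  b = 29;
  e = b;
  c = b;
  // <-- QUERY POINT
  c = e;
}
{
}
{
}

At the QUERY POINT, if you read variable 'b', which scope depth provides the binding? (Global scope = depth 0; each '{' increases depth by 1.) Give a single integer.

Step 1: enter scope (depth=1)
Step 2: declare b=29 at depth 1
Step 3: declare e=(read b)=29 at depth 1
Step 4: declare c=(read b)=29 at depth 1
Visible at query point: b=29 c=29 e=29

Answer: 1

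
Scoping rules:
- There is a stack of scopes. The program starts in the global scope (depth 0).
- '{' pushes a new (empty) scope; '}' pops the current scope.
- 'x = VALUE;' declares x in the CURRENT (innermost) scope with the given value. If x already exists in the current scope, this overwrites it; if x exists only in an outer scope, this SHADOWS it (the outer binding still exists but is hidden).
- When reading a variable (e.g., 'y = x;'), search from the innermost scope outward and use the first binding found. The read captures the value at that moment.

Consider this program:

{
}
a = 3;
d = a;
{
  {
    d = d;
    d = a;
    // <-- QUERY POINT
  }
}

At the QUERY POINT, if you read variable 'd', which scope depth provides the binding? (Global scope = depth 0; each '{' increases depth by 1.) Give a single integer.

Answer: 2

Derivation:
Step 1: enter scope (depth=1)
Step 2: exit scope (depth=0)
Step 3: declare a=3 at depth 0
Step 4: declare d=(read a)=3 at depth 0
Step 5: enter scope (depth=1)
Step 6: enter scope (depth=2)
Step 7: declare d=(read d)=3 at depth 2
Step 8: declare d=(read a)=3 at depth 2
Visible at query point: a=3 d=3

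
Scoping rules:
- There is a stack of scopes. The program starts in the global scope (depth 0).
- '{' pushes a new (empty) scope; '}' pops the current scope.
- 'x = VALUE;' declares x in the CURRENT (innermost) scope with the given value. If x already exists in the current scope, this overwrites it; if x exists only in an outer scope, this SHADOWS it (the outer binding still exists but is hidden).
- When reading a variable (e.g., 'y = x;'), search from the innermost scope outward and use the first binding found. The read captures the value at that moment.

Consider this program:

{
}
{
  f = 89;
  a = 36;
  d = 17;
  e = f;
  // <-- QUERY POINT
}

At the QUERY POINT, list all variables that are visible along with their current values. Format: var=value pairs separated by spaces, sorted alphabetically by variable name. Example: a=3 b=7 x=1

Answer: a=36 d=17 e=89 f=89

Derivation:
Step 1: enter scope (depth=1)
Step 2: exit scope (depth=0)
Step 3: enter scope (depth=1)
Step 4: declare f=89 at depth 1
Step 5: declare a=36 at depth 1
Step 6: declare d=17 at depth 1
Step 7: declare e=(read f)=89 at depth 1
Visible at query point: a=36 d=17 e=89 f=89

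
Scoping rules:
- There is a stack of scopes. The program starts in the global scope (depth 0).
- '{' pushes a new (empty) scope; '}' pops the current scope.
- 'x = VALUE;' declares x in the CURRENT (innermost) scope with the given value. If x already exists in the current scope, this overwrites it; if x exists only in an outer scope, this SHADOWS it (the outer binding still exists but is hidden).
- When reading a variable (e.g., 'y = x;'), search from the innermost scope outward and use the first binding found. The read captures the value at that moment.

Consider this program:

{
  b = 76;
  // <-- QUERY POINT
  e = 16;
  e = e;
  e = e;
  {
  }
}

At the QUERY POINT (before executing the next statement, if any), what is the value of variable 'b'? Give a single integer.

Answer: 76

Derivation:
Step 1: enter scope (depth=1)
Step 2: declare b=76 at depth 1
Visible at query point: b=76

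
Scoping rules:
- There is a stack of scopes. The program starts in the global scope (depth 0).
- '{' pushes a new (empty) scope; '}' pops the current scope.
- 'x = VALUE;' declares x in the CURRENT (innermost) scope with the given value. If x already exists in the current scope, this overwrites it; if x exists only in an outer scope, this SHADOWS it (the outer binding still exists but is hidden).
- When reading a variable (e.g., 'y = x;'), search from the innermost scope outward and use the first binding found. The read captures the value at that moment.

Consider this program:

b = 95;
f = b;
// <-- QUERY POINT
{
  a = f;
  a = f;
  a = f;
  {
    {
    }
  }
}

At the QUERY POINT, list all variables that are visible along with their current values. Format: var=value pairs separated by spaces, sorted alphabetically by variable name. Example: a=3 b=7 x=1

Answer: b=95 f=95

Derivation:
Step 1: declare b=95 at depth 0
Step 2: declare f=(read b)=95 at depth 0
Visible at query point: b=95 f=95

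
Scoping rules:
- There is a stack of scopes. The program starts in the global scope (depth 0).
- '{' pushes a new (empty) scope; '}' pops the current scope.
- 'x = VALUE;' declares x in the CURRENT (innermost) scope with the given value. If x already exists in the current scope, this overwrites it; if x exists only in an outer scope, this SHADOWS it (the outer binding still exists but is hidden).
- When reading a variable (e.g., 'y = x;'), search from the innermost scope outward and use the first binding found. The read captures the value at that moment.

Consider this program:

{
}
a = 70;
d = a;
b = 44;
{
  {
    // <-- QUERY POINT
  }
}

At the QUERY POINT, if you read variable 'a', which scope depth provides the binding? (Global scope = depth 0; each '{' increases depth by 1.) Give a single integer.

Step 1: enter scope (depth=1)
Step 2: exit scope (depth=0)
Step 3: declare a=70 at depth 0
Step 4: declare d=(read a)=70 at depth 0
Step 5: declare b=44 at depth 0
Step 6: enter scope (depth=1)
Step 7: enter scope (depth=2)
Visible at query point: a=70 b=44 d=70

Answer: 0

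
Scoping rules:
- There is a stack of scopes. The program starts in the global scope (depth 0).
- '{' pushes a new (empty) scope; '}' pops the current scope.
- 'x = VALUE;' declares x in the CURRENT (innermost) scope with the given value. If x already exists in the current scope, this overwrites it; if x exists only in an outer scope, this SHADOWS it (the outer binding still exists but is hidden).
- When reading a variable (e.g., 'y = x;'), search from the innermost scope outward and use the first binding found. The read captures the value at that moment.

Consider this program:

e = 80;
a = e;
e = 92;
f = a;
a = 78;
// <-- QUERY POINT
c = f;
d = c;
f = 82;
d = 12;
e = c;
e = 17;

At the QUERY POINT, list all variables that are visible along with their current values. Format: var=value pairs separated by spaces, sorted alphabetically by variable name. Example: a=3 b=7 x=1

Step 1: declare e=80 at depth 0
Step 2: declare a=(read e)=80 at depth 0
Step 3: declare e=92 at depth 0
Step 4: declare f=(read a)=80 at depth 0
Step 5: declare a=78 at depth 0
Visible at query point: a=78 e=92 f=80

Answer: a=78 e=92 f=80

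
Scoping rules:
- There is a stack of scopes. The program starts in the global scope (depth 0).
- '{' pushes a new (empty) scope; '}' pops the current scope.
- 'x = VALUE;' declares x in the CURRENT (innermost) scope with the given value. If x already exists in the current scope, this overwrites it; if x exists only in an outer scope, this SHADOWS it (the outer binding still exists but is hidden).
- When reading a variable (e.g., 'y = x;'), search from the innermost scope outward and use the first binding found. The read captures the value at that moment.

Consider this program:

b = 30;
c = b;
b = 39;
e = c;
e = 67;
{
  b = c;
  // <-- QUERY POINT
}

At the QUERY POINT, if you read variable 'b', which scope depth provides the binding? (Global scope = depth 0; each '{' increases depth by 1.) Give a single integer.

Answer: 1

Derivation:
Step 1: declare b=30 at depth 0
Step 2: declare c=(read b)=30 at depth 0
Step 3: declare b=39 at depth 0
Step 4: declare e=(read c)=30 at depth 0
Step 5: declare e=67 at depth 0
Step 6: enter scope (depth=1)
Step 7: declare b=(read c)=30 at depth 1
Visible at query point: b=30 c=30 e=67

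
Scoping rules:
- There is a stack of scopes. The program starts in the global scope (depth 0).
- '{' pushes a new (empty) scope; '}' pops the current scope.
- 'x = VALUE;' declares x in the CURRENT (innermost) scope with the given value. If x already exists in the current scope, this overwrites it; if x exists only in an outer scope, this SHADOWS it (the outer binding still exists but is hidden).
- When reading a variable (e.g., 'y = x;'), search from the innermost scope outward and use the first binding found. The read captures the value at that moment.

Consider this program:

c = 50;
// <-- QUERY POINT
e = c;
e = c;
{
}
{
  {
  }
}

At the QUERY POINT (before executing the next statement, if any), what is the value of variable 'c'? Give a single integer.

Step 1: declare c=50 at depth 0
Visible at query point: c=50

Answer: 50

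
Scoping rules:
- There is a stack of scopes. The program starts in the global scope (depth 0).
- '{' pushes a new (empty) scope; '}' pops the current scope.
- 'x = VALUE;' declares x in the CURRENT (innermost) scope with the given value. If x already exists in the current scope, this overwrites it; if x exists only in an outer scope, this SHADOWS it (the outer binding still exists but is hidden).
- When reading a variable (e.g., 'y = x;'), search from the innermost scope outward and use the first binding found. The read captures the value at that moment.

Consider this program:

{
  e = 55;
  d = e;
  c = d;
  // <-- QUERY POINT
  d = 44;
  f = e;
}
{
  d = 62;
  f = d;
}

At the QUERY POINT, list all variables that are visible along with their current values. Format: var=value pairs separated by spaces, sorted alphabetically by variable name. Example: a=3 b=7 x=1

Answer: c=55 d=55 e=55

Derivation:
Step 1: enter scope (depth=1)
Step 2: declare e=55 at depth 1
Step 3: declare d=(read e)=55 at depth 1
Step 4: declare c=(read d)=55 at depth 1
Visible at query point: c=55 d=55 e=55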